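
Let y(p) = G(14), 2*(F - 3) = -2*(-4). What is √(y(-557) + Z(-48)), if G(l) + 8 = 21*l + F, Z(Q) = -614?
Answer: I*√321 ≈ 17.916*I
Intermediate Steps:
F = 7 (F = 3 + (-2*(-4))/2 = 3 + (½)*8 = 3 + 4 = 7)
G(l) = -1 + 21*l (G(l) = -8 + (21*l + 7) = -8 + (7 + 21*l) = -1 + 21*l)
y(p) = 293 (y(p) = -1 + 21*14 = -1 + 294 = 293)
√(y(-557) + Z(-48)) = √(293 - 614) = √(-321) = I*√321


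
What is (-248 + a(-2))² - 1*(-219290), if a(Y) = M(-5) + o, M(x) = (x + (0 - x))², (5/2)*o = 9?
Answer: 6975534/25 ≈ 2.7902e+5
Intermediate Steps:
o = 18/5 (o = (⅖)*9 = 18/5 ≈ 3.6000)
M(x) = 0 (M(x) = (x - x)² = 0² = 0)
a(Y) = 18/5 (a(Y) = 0 + 18/5 = 18/5)
(-248 + a(-2))² - 1*(-219290) = (-248 + 18/5)² - 1*(-219290) = (-1222/5)² + 219290 = 1493284/25 + 219290 = 6975534/25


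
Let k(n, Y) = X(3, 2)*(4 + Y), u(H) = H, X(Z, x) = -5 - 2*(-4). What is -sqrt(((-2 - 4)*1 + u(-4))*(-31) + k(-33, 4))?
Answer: -sqrt(334) ≈ -18.276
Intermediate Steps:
X(Z, x) = 3 (X(Z, x) = -5 + 8 = 3)
k(n, Y) = 12 + 3*Y (k(n, Y) = 3*(4 + Y) = 12 + 3*Y)
-sqrt(((-2 - 4)*1 + u(-4))*(-31) + k(-33, 4)) = -sqrt(((-2 - 4)*1 - 4)*(-31) + (12 + 3*4)) = -sqrt((-6*1 - 4)*(-31) + (12 + 12)) = -sqrt((-6 - 4)*(-31) + 24) = -sqrt(-10*(-31) + 24) = -sqrt(310 + 24) = -sqrt(334)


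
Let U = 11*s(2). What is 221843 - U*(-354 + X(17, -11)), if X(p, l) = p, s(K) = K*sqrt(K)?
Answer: 221843 + 7414*sqrt(2) ≈ 2.3233e+5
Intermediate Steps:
s(K) = K**(3/2)
U = 22*sqrt(2) (U = 11*2**(3/2) = 11*(2*sqrt(2)) = 22*sqrt(2) ≈ 31.113)
221843 - U*(-354 + X(17, -11)) = 221843 - 22*sqrt(2)*(-354 + 17) = 221843 - 22*sqrt(2)*(-337) = 221843 - (-7414)*sqrt(2) = 221843 + 7414*sqrt(2)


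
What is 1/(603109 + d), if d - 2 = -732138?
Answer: -1/129027 ≈ -7.7503e-6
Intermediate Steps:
d = -732136 (d = 2 - 732138 = -732136)
1/(603109 + d) = 1/(603109 - 732136) = 1/(-129027) = -1/129027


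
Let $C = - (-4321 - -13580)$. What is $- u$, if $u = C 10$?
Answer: $92590$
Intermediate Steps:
$C = -9259$ ($C = - (-4321 + 13580) = \left(-1\right) 9259 = -9259$)
$u = -92590$ ($u = \left(-9259\right) 10 = -92590$)
$- u = \left(-1\right) \left(-92590\right) = 92590$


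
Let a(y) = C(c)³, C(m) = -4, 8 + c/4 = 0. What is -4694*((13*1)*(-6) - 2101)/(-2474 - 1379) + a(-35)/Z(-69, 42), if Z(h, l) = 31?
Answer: -317321598/119443 ≈ -2656.7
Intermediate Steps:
c = -32 (c = -32 + 4*0 = -32 + 0 = -32)
a(y) = -64 (a(y) = (-4)³ = -64)
-4694*((13*1)*(-6) - 2101)/(-2474 - 1379) + a(-35)/Z(-69, 42) = -4694*((13*1)*(-6) - 2101)/(-2474 - 1379) - 64/31 = -4694/((-3853/(13*(-6) - 2101))) - 64*1/31 = -4694/((-3853/(-78 - 2101))) - 64/31 = -4694/((-3853/(-2179))) - 64/31 = -4694/((-3853*(-1/2179))) - 64/31 = -4694/3853/2179 - 64/31 = -4694*2179/3853 - 64/31 = -10228226/3853 - 64/31 = -317321598/119443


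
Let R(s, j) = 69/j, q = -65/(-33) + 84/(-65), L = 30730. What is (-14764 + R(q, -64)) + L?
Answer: 1021755/64 ≈ 15965.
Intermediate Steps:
q = 1453/2145 (q = -65*(-1/33) + 84*(-1/65) = 65/33 - 84/65 = 1453/2145 ≈ 0.67739)
(-14764 + R(q, -64)) + L = (-14764 + 69/(-64)) + 30730 = (-14764 + 69*(-1/64)) + 30730 = (-14764 - 69/64) + 30730 = -944965/64 + 30730 = 1021755/64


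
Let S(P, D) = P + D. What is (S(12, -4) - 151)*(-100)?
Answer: 14300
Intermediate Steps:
S(P, D) = D + P
(S(12, -4) - 151)*(-100) = ((-4 + 12) - 151)*(-100) = (8 - 151)*(-100) = -143*(-100) = 14300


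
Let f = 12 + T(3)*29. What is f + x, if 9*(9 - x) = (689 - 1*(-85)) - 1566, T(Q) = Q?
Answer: 196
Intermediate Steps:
f = 99 (f = 12 + 3*29 = 12 + 87 = 99)
x = 97 (x = 9 - ((689 - 1*(-85)) - 1566)/9 = 9 - ((689 + 85) - 1566)/9 = 9 - (774 - 1566)/9 = 9 - 1/9*(-792) = 9 + 88 = 97)
f + x = 99 + 97 = 196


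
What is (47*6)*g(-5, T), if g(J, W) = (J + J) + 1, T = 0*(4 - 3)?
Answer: -2538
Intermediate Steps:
T = 0 (T = 0*1 = 0)
g(J, W) = 1 + 2*J (g(J, W) = 2*J + 1 = 1 + 2*J)
(47*6)*g(-5, T) = (47*6)*(1 + 2*(-5)) = 282*(1 - 10) = 282*(-9) = -2538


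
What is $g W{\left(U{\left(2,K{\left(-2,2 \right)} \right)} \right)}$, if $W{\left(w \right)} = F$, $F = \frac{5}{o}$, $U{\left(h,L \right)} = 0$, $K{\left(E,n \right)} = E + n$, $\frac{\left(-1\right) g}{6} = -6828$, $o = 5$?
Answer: $40968$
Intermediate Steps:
$g = 40968$ ($g = \left(-6\right) \left(-6828\right) = 40968$)
$F = 1$ ($F = \frac{5}{5} = 5 \cdot \frac{1}{5} = 1$)
$W{\left(w \right)} = 1$
$g W{\left(U{\left(2,K{\left(-2,2 \right)} \right)} \right)} = 40968 \cdot 1 = 40968$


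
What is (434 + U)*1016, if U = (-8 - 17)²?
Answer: 1075944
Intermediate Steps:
U = 625 (U = (-25)² = 625)
(434 + U)*1016 = (434 + 625)*1016 = 1059*1016 = 1075944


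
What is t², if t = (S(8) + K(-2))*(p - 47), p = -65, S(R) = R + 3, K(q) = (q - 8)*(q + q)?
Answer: 32626944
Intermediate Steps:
K(q) = 2*q*(-8 + q) (K(q) = (-8 + q)*(2*q) = 2*q*(-8 + q))
S(R) = 3 + R
t = -5712 (t = ((3 + 8) + 2*(-2)*(-8 - 2))*(-65 - 47) = (11 + 2*(-2)*(-10))*(-112) = (11 + 40)*(-112) = 51*(-112) = -5712)
t² = (-5712)² = 32626944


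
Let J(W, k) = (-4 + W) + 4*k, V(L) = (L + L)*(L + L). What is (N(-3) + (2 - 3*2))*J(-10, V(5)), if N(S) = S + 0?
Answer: -2702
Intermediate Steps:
N(S) = S
V(L) = 4*L² (V(L) = (2*L)*(2*L) = 4*L²)
J(W, k) = -4 + W + 4*k
(N(-3) + (2 - 3*2))*J(-10, V(5)) = (-3 + (2 - 3*2))*(-4 - 10 + 4*(4*5²)) = (-3 + (2 - 6))*(-4 - 10 + 4*(4*25)) = (-3 - 4)*(-4 - 10 + 4*100) = -7*(-4 - 10 + 400) = -7*386 = -2702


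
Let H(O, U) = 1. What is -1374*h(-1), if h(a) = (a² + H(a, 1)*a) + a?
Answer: 1374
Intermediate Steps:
h(a) = a² + 2*a (h(a) = (a² + 1*a) + a = (a² + a) + a = (a + a²) + a = a² + 2*a)
-1374*h(-1) = -(-1374)*(2 - 1) = -(-1374) = -1374*(-1) = 1374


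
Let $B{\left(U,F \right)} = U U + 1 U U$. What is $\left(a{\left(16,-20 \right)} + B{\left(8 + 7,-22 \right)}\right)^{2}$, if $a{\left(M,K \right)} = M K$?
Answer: $16900$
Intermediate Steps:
$B{\left(U,F \right)} = 2 U^{2}$ ($B{\left(U,F \right)} = U^{2} + U U = U^{2} + U^{2} = 2 U^{2}$)
$a{\left(M,K \right)} = K M$
$\left(a{\left(16,-20 \right)} + B{\left(8 + 7,-22 \right)}\right)^{2} = \left(\left(-20\right) 16 + 2 \left(8 + 7\right)^{2}\right)^{2} = \left(-320 + 2 \cdot 15^{2}\right)^{2} = \left(-320 + 2 \cdot 225\right)^{2} = \left(-320 + 450\right)^{2} = 130^{2} = 16900$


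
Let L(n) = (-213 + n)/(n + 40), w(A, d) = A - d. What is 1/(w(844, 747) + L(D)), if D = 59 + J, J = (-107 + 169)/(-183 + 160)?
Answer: 2215/211251 ≈ 0.010485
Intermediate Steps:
J = -62/23 (J = 62/(-23) = 62*(-1/23) = -62/23 ≈ -2.6957)
D = 1295/23 (D = 59 - 62/23 = 1295/23 ≈ 56.304)
L(n) = (-213 + n)/(40 + n)
1/(w(844, 747) + L(D)) = 1/((844 - 1*747) + (-213 + 1295/23)/(40 + 1295/23)) = 1/((844 - 747) - 3604/23/(2215/23)) = 1/(97 + (23/2215)*(-3604/23)) = 1/(97 - 3604/2215) = 1/(211251/2215) = 2215/211251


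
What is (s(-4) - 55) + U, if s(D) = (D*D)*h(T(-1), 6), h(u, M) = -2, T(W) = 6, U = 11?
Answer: -76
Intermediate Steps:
s(D) = -2*D**2 (s(D) = (D*D)*(-2) = D**2*(-2) = -2*D**2)
(s(-4) - 55) + U = (-2*(-4)**2 - 55) + 11 = (-2*16 - 55) + 11 = (-32 - 55) + 11 = -87 + 11 = -76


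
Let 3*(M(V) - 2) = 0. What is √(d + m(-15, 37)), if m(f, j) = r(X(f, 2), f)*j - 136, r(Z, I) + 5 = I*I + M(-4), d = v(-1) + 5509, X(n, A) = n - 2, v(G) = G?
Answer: √13586 ≈ 116.56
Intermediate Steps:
M(V) = 2 (M(V) = 2 + (⅓)*0 = 2 + 0 = 2)
X(n, A) = -2 + n
d = 5508 (d = -1 + 5509 = 5508)
r(Z, I) = -3 + I² (r(Z, I) = -5 + (I*I + 2) = -5 + (I² + 2) = -5 + (2 + I²) = -3 + I²)
m(f, j) = -136 + j*(-3 + f²) (m(f, j) = (-3 + f²)*j - 136 = j*(-3 + f²) - 136 = -136 + j*(-3 + f²))
√(d + m(-15, 37)) = √(5508 + (-136 + 37*(-3 + (-15)²))) = √(5508 + (-136 + 37*(-3 + 225))) = √(5508 + (-136 + 37*222)) = √(5508 + (-136 + 8214)) = √(5508 + 8078) = √13586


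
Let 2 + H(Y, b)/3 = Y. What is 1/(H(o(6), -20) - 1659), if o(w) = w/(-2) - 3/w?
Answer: -2/3351 ≈ -0.00059684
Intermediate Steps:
o(w) = -3/w - w/2 (o(w) = w*(-½) - 3/w = -w/2 - 3/w = -3/w - w/2)
H(Y, b) = -6 + 3*Y
1/(H(o(6), -20) - 1659) = 1/((-6 + 3*(-3/6 - ½*6)) - 1659) = 1/((-6 + 3*(-3*⅙ - 3)) - 1659) = 1/((-6 + 3*(-½ - 3)) - 1659) = 1/((-6 + 3*(-7/2)) - 1659) = 1/((-6 - 21/2) - 1659) = 1/(-33/2 - 1659) = 1/(-3351/2) = -2/3351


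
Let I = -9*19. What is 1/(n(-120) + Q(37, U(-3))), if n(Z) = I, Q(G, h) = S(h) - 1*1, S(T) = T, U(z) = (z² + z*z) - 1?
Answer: -1/155 ≈ -0.0064516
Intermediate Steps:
U(z) = -1 + 2*z² (U(z) = (z² + z²) - 1 = 2*z² - 1 = -1 + 2*z²)
I = -171
Q(G, h) = -1 + h (Q(G, h) = h - 1*1 = h - 1 = -1 + h)
n(Z) = -171
1/(n(-120) + Q(37, U(-3))) = 1/(-171 + (-1 + (-1 + 2*(-3)²))) = 1/(-171 + (-1 + (-1 + 2*9))) = 1/(-171 + (-1 + (-1 + 18))) = 1/(-171 + (-1 + 17)) = 1/(-171 + 16) = 1/(-155) = -1/155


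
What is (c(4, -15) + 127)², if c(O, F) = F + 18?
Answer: 16900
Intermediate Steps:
c(O, F) = 18 + F
(c(4, -15) + 127)² = ((18 - 15) + 127)² = (3 + 127)² = 130² = 16900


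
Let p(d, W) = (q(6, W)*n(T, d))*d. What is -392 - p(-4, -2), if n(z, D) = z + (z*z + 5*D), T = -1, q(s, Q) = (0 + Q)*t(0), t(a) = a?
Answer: -392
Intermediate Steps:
q(s, Q) = 0 (q(s, Q) = (0 + Q)*0 = Q*0 = 0)
n(z, D) = z + z**2 + 5*D (n(z, D) = z + (z**2 + 5*D) = z + z**2 + 5*D)
p(d, W) = 0 (p(d, W) = (0*(-1 + (-1)**2 + 5*d))*d = (0*(-1 + 1 + 5*d))*d = (0*(5*d))*d = 0*d = 0)
-392 - p(-4, -2) = -392 - 1*0 = -392 + 0 = -392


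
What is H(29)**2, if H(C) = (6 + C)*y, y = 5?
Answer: 30625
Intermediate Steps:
H(C) = 30 + 5*C (H(C) = (6 + C)*5 = 30 + 5*C)
H(29)**2 = (30 + 5*29)**2 = (30 + 145)**2 = 175**2 = 30625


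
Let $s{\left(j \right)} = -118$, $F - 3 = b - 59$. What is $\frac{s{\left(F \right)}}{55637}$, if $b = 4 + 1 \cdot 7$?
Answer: $- \frac{2}{943} \approx -0.0021209$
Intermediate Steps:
$b = 11$ ($b = 4 + 7 = 11$)
$F = -45$ ($F = 3 + \left(11 - 59\right) = 3 - 48 = -45$)
$\frac{s{\left(F \right)}}{55637} = - \frac{118}{55637} = \left(-118\right) \frac{1}{55637} = - \frac{2}{943}$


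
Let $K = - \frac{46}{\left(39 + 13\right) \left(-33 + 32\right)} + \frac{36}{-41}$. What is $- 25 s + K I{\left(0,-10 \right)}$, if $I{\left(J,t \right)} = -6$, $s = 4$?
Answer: $- \frac{53321}{533} \approx -100.04$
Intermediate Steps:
$K = \frac{7}{1066}$ ($K = - \frac{46}{52 \left(-1\right)} + 36 \left(- \frac{1}{41}\right) = - \frac{46}{-52} - \frac{36}{41} = \left(-46\right) \left(- \frac{1}{52}\right) - \frac{36}{41} = \frac{23}{26} - \frac{36}{41} = \frac{7}{1066} \approx 0.0065666$)
$- 25 s + K I{\left(0,-10 \right)} = \left(-25\right) 4 + \frac{7}{1066} \left(-6\right) = -100 - \frac{21}{533} = - \frac{53321}{533}$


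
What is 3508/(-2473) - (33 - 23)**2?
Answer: -250808/2473 ≈ -101.42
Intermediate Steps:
3508/(-2473) - (33 - 23)**2 = 3508*(-1/2473) - 1*10**2 = -3508/2473 - 1*100 = -3508/2473 - 100 = -250808/2473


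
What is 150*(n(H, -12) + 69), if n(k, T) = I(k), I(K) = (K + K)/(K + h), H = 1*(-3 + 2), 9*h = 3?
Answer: 10800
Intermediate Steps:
h = 1/3 (h = (1/9)*3 = 1/3 ≈ 0.33333)
H = -1 (H = 1*(-1) = -1)
I(K) = 2*K/(1/3 + K) (I(K) = (K + K)/(K + 1/3) = (2*K)/(1/3 + K) = 2*K/(1/3 + K))
n(k, T) = 6*k/(1 + 3*k)
150*(n(H, -12) + 69) = 150*(6*(-1)/(1 + 3*(-1)) + 69) = 150*(6*(-1)/(1 - 3) + 69) = 150*(6*(-1)/(-2) + 69) = 150*(6*(-1)*(-1/2) + 69) = 150*(3 + 69) = 150*72 = 10800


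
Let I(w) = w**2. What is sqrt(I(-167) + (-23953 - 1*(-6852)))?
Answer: 2*sqrt(2697) ≈ 103.87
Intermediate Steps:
sqrt(I(-167) + (-23953 - 1*(-6852))) = sqrt((-167)**2 + (-23953 - 1*(-6852))) = sqrt(27889 + (-23953 + 6852)) = sqrt(27889 - 17101) = sqrt(10788) = 2*sqrt(2697)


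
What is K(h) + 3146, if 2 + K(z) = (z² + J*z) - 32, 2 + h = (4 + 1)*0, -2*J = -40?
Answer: 3076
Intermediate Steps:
J = 20 (J = -½*(-40) = 20)
h = -2 (h = -2 + (4 + 1)*0 = -2 + 5*0 = -2 + 0 = -2)
K(z) = -34 + z² + 20*z (K(z) = -2 + ((z² + 20*z) - 32) = -2 + (-32 + z² + 20*z) = -34 + z² + 20*z)
K(h) + 3146 = (-34 + (-2)² + 20*(-2)) + 3146 = (-34 + 4 - 40) + 3146 = -70 + 3146 = 3076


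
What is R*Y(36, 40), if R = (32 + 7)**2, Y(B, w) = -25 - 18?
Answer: -65403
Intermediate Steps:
Y(B, w) = -43
R = 1521 (R = 39**2 = 1521)
R*Y(36, 40) = 1521*(-43) = -65403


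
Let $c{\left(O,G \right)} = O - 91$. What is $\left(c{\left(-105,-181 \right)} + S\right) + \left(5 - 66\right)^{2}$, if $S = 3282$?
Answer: $6807$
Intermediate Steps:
$c{\left(O,G \right)} = -91 + O$
$\left(c{\left(-105,-181 \right)} + S\right) + \left(5 - 66\right)^{2} = \left(\left(-91 - 105\right) + 3282\right) + \left(5 - 66\right)^{2} = \left(-196 + 3282\right) + \left(-61\right)^{2} = 3086 + 3721 = 6807$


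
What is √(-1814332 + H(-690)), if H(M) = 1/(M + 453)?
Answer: I*√101909214345/237 ≈ 1347.0*I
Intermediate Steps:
H(M) = 1/(453 + M)
√(-1814332 + H(-690)) = √(-1814332 + 1/(453 - 690)) = √(-1814332 + 1/(-237)) = √(-1814332 - 1/237) = √(-429996685/237) = I*√101909214345/237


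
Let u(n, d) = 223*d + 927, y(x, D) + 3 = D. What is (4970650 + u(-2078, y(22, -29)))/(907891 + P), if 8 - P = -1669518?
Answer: 4964441/2577417 ≈ 1.9261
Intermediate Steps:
y(x, D) = -3 + D
u(n, d) = 927 + 223*d
P = 1669526 (P = 8 - 1*(-1669518) = 8 + 1669518 = 1669526)
(4970650 + u(-2078, y(22, -29)))/(907891 + P) = (4970650 + (927 + 223*(-3 - 29)))/(907891 + 1669526) = (4970650 + (927 + 223*(-32)))/2577417 = (4970650 + (927 - 7136))*(1/2577417) = (4970650 - 6209)*(1/2577417) = 4964441*(1/2577417) = 4964441/2577417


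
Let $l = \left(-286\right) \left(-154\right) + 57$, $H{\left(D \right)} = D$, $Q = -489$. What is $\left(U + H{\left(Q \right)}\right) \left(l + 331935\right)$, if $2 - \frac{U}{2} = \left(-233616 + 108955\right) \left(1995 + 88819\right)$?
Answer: $8514179895642428$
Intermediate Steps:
$U = 22641928112$ ($U = 4 - 2 \left(-233616 + 108955\right) \left(1995 + 88819\right) = 4 - 2 \left(\left(-124661\right) 90814\right) = 4 - -22641928108 = 4 + 22641928108 = 22641928112$)
$l = 44101$ ($l = 44044 + 57 = 44101$)
$\left(U + H{\left(Q \right)}\right) \left(l + 331935\right) = \left(22641928112 - 489\right) \left(44101 + 331935\right) = 22641927623 \cdot 376036 = 8514179895642428$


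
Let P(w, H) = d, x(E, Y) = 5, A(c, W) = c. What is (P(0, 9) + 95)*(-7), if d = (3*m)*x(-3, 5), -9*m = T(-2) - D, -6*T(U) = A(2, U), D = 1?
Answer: -6125/9 ≈ -680.56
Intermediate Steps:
T(U) = -⅓ (T(U) = -⅙*2 = -⅓)
m = 4/27 (m = -(-⅓ - 1*1)/9 = -(-⅓ - 1)/9 = -⅑*(-4/3) = 4/27 ≈ 0.14815)
d = 20/9 (d = (3*(4/27))*5 = (4/9)*5 = 20/9 ≈ 2.2222)
P(w, H) = 20/9
(P(0, 9) + 95)*(-7) = (20/9 + 95)*(-7) = (875/9)*(-7) = -6125/9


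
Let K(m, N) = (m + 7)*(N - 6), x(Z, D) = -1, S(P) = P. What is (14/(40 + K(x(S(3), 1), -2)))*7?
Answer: -49/4 ≈ -12.250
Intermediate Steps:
K(m, N) = (-6 + N)*(7 + m) (K(m, N) = (7 + m)*(-6 + N) = (-6 + N)*(7 + m))
(14/(40 + K(x(S(3), 1), -2)))*7 = (14/(40 + (-42 - 6*(-1) + 7*(-2) - 2*(-1))))*7 = (14/(40 + (-42 + 6 - 14 + 2)))*7 = (14/(40 - 48))*7 = (14/(-8))*7 = (14*(-1/8))*7 = -7/4*7 = -49/4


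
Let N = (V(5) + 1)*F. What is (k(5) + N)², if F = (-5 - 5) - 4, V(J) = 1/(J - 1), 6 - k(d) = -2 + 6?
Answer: 961/4 ≈ 240.25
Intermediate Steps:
k(d) = 2 (k(d) = 6 - (-2 + 6) = 6 - 1*4 = 6 - 4 = 2)
V(J) = 1/(-1 + J)
F = -14 (F = -10 - 4 = -14)
N = -35/2 (N = (1/(-1 + 5) + 1)*(-14) = (1/4 + 1)*(-14) = (¼ + 1)*(-14) = (5/4)*(-14) = -35/2 ≈ -17.500)
(k(5) + N)² = (2 - 35/2)² = (-31/2)² = 961/4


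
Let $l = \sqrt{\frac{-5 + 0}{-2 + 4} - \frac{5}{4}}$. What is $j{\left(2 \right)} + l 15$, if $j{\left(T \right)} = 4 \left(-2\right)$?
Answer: $-8 + \frac{15 i \sqrt{15}}{2} \approx -8.0 + 29.047 i$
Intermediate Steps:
$j{\left(T \right)} = -8$
$l = \frac{i \sqrt{15}}{2}$ ($l = \sqrt{- \frac{5}{2} - \frac{5}{4}} = \sqrt{- \frac{15}{4}} = \frac{i \sqrt{15}}{2} \approx 1.9365 i$)
$j{\left(2 \right)} + l 15 = -8 + \frac{i \sqrt{15}}{2} \cdot 15 = -8 + \frac{15 i \sqrt{15}}{2}$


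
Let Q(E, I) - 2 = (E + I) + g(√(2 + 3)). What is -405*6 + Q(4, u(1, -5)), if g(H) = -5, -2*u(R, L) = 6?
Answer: -2432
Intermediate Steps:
u(R, L) = -3 (u(R, L) = -½*6 = -3)
Q(E, I) = -3 + E + I (Q(E, I) = 2 + ((E + I) - 5) = 2 + (-5 + E + I) = -3 + E + I)
-405*6 + Q(4, u(1, -5)) = -405*6 + (-3 + 4 - 3) = -27*90 - 2 = -2430 - 2 = -2432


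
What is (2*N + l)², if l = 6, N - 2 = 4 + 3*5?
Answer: 2304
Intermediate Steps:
N = 21 (N = 2 + (4 + 3*5) = 2 + (4 + 15) = 2 + 19 = 21)
(2*N + l)² = (2*21 + 6)² = (42 + 6)² = 48² = 2304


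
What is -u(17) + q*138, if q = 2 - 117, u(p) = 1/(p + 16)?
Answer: -523711/33 ≈ -15870.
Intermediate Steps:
u(p) = 1/(16 + p)
q = -115
-u(17) + q*138 = -1/(16 + 17) - 115*138 = -1/33 - 15870 = -523711/33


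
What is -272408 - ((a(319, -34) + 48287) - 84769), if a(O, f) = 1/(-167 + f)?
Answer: -47421125/201 ≈ -2.3593e+5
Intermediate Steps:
-272408 - ((a(319, -34) + 48287) - 84769) = -272408 - ((1/(-167 - 34) + 48287) - 84769) = -272408 - ((1/(-201) + 48287) - 84769) = -272408 - ((-1/201 + 48287) - 84769) = -272408 - (9705686/201 - 84769) = -272408 - 1*(-7332883/201) = -272408 + 7332883/201 = -47421125/201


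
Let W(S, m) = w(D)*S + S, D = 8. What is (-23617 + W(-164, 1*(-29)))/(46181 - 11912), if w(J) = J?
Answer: -25093/34269 ≈ -0.73224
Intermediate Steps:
W(S, m) = 9*S (W(S, m) = 8*S + S = 9*S)
(-23617 + W(-164, 1*(-29)))/(46181 - 11912) = (-23617 + 9*(-164))/(46181 - 11912) = (-23617 - 1476)/34269 = -25093*1/34269 = -25093/34269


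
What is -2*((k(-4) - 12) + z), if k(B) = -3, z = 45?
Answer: -60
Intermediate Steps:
-2*((k(-4) - 12) + z) = -2*((-3 - 12) + 45) = -2*(-15 + 45) = -2*30 = -60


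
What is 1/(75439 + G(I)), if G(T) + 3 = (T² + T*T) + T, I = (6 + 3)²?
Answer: 1/88639 ≈ 1.1282e-5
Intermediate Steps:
I = 81 (I = 9² = 81)
G(T) = -3 + T + 2*T² (G(T) = -3 + ((T² + T*T) + T) = -3 + ((T² + T²) + T) = -3 + (2*T² + T) = -3 + (T + 2*T²) = -3 + T + 2*T²)
1/(75439 + G(I)) = 1/(75439 + (-3 + 81 + 2*81²)) = 1/(75439 + (-3 + 81 + 2*6561)) = 1/(75439 + (-3 + 81 + 13122)) = 1/(75439 + 13200) = 1/88639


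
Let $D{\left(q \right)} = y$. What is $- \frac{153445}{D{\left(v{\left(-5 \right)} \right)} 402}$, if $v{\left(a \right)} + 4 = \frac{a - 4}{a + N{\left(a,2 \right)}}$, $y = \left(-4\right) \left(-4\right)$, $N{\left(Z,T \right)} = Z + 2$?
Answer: $- \frac{153445}{6432} \approx -23.857$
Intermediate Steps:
$N{\left(Z,T \right)} = 2 + Z$
$y = 16$
$v{\left(a \right)} = -4 + \frac{-4 + a}{2 + 2 a}$ ($v{\left(a \right)} = -4 + \frac{a - 4}{a + \left(2 + a\right)} = -4 + \frac{-4 + a}{2 + 2 a}$)
$D{\left(q \right)} = 16$
$- \frac{153445}{D{\left(v{\left(-5 \right)} \right)} 402} = - \frac{153445}{16 \cdot 402} = - \frac{153445}{6432}$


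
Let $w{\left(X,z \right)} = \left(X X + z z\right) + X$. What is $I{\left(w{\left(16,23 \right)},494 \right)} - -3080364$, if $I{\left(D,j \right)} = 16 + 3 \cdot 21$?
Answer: $3080443$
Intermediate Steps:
$w{\left(X,z \right)} = X + X^{2} + z^{2}$ ($w{\left(X,z \right)} = \left(X^{2} + z^{2}\right) + X = X + X^{2} + z^{2}$)
$I{\left(D,j \right)} = 79$ ($I{\left(D,j \right)} = 16 + 63 = 79$)
$I{\left(w{\left(16,23 \right)},494 \right)} - -3080364 = 79 - -3080364 = 79 + 3080364 = 3080443$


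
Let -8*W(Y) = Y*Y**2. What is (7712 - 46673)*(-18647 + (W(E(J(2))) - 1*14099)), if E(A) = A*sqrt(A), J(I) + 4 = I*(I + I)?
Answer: 1278310410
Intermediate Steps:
J(I) = -4 + 2*I**2 (J(I) = -4 + I*(I + I) = -4 + I*(2*I) = -4 + 2*I**2)
E(A) = A**(3/2)
W(Y) = -Y**3/8 (W(Y) = -Y*Y**2/8 = -Y**3/8)
(7712 - 46673)*(-18647 + (W(E(J(2))) - 1*14099)) = (7712 - 46673)*(-18647 + (-(-4 + 2*2**2)**(9/2)/8 - 1*14099)) = -38961*(-18647 + (-(-4 + 2*4)**(9/2)/8 - 14099)) = -38961*(-18647 + (-(-4 + 8)**(9/2)/8 - 14099)) = -38961*(-18647 + (-(4**(3/2))**3/8 - 14099)) = -38961*(-18647 + (-1/8*8**3 - 14099)) = -38961*(-18647 + (-1/8*512 - 14099)) = -38961*(-18647 + (-64 - 14099)) = -38961*(-18647 - 14163) = -38961*(-32810) = 1278310410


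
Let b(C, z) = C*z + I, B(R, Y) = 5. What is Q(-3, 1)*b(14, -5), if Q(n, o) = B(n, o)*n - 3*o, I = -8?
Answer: 1404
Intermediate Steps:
b(C, z) = -8 + C*z (b(C, z) = C*z - 8 = -8 + C*z)
Q(n, o) = -3*o + 5*n (Q(n, o) = 5*n - 3*o = -3*o + 5*n)
Q(-3, 1)*b(14, -5) = (-3*1 + 5*(-3))*(-8 + 14*(-5)) = (-3 - 15)*(-8 - 70) = -18*(-78) = 1404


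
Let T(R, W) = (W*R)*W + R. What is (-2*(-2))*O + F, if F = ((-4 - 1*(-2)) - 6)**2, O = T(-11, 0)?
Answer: 20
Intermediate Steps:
T(R, W) = R + R*W**2 (T(R, W) = (R*W)*W + R = R*W**2 + R = R + R*W**2)
O = -11 (O = -11*(1 + 0**2) = -11*(1 + 0) = -11*1 = -11)
F = 64 (F = ((-4 + 2) - 6)**2 = (-2 - 6)**2 = (-8)**2 = 64)
(-2*(-2))*O + F = -2*(-2)*(-11) + 64 = 4*(-11) + 64 = -44 + 64 = 20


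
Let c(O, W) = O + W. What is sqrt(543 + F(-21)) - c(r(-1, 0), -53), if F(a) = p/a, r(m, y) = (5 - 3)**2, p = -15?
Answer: 49 + sqrt(26642)/7 ≈ 72.318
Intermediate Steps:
r(m, y) = 4 (r(m, y) = 2**2 = 4)
F(a) = -15/a
sqrt(543 + F(-21)) - c(r(-1, 0), -53) = sqrt(543 - 15/(-21)) - (4 - 53) = sqrt(543 - 15*(-1/21)) - 1*(-49) = sqrt(543 + 5/7) + 49 = sqrt(3806/7) + 49 = sqrt(26642)/7 + 49 = 49 + sqrt(26642)/7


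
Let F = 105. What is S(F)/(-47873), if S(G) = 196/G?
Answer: -4/102585 ≈ -3.8992e-5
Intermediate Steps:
S(F)/(-47873) = (196/105)/(-47873) = (196*(1/105))*(-1/47873) = (28/15)*(-1/47873) = -4/102585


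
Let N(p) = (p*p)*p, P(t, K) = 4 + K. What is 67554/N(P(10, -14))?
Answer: -33777/500 ≈ -67.554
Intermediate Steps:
N(p) = p**3 (N(p) = p**2*p = p**3)
67554/N(P(10, -14)) = 67554/((4 - 14)**3) = 67554/((-10)**3) = 67554/(-1000) = 67554*(-1/1000) = -33777/500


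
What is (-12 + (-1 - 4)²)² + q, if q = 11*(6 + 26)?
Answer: 521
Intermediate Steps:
q = 352 (q = 11*32 = 352)
(-12 + (-1 - 4)²)² + q = (-12 + (-1 - 4)²)² + 352 = (-12 + (-5)²)² + 352 = (-12 + 25)² + 352 = 13² + 352 = 169 + 352 = 521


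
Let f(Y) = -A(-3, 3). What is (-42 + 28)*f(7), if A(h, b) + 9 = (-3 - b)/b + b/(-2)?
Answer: -175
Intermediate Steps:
A(h, b) = -9 - b/2 + (-3 - b)/b (A(h, b) = -9 + ((-3 - b)/b + b/(-2)) = -9 + ((-3 - b)/b + b*(-½)) = -9 + ((-3 - b)/b - b/2) = -9 + (-b/2 + (-3 - b)/b) = -9 - b/2 + (-3 - b)/b)
f(Y) = 25/2 (f(Y) = -(-10 - 3/3 - ½*3) = -(-10 - 3*⅓ - 3/2) = -(-10 - 1 - 3/2) = -1*(-25/2) = 25/2)
(-42 + 28)*f(7) = (-42 + 28)*(25/2) = -14*25/2 = -175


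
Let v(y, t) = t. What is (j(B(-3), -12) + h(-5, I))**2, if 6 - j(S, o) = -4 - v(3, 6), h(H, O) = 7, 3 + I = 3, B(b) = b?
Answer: 529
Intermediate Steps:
I = 0 (I = -3 + 3 = 0)
j(S, o) = 16 (j(S, o) = 6 - (-4 - 1*6) = 6 - (-4 - 6) = 6 - 1*(-10) = 6 + 10 = 16)
(j(B(-3), -12) + h(-5, I))**2 = (16 + 7)**2 = 23**2 = 529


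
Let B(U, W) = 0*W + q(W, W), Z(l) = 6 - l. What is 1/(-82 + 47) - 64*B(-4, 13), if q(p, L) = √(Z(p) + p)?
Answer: -1/35 - 64*√6 ≈ -156.80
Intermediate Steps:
q(p, L) = √6 (q(p, L) = √((6 - p) + p) = √6)
B(U, W) = √6 (B(U, W) = 0*W + √6 = 0 + √6 = √6)
1/(-82 + 47) - 64*B(-4, 13) = 1/(-82 + 47) - 64*√6 = 1/(-35) - 64*√6 = -1/35 - 64*√6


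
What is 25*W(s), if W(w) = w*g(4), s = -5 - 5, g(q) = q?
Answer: -1000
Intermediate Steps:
s = -10
W(w) = 4*w (W(w) = w*4 = 4*w)
25*W(s) = 25*(4*(-10)) = 25*(-40) = -1000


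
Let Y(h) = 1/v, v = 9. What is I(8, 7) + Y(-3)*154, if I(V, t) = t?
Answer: 217/9 ≈ 24.111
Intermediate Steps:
Y(h) = 1/9
I(8, 7) + Y(-3)*154 = 7 + (1/9)*154 = 7 + 154/9 = 217/9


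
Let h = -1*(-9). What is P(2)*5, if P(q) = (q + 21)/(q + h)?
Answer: 115/11 ≈ 10.455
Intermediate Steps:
h = 9
P(q) = (21 + q)/(9 + q) (P(q) = (q + 21)/(q + 9) = (21 + q)/(9 + q))
P(2)*5 = ((21 + 2)/(9 + 2))*5 = (23/11)*5 = 115/11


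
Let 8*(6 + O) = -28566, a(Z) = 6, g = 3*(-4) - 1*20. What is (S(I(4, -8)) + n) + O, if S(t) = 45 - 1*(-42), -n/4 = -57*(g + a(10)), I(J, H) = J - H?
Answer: -37671/4 ≈ -9417.8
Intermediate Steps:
g = -32 (g = -12 - 20 = -32)
O = -14307/4 (O = -6 + (⅛)*(-28566) = -6 - 14283/4 = -14307/4 ≈ -3576.8)
n = -5928 (n = -(-228)*(-32 + 6) = -(-228)*(-26) = -4*1482 = -5928)
S(t) = 87 (S(t) = 45 + 42 = 87)
(S(I(4, -8)) + n) + O = (87 - 5928) - 14307/4 = -5841 - 14307/4 = -37671/4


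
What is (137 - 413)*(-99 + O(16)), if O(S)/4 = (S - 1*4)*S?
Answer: -184644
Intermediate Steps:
O(S) = 4*S*(-4 + S) (O(S) = 4*((S - 1*4)*S) = 4*((S - 4)*S) = 4*((-4 + S)*S) = 4*(S*(-4 + S)) = 4*S*(-4 + S))
(137 - 413)*(-99 + O(16)) = (137 - 413)*(-99 + 4*16*(-4 + 16)) = -276*(-99 + 4*16*12) = -276*(-99 + 768) = -276*669 = -184644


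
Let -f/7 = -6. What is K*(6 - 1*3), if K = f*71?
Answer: 8946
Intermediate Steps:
f = 42 (f = -7*(-6) = 42)
K = 2982 (K = 42*71 = 2982)
K*(6 - 1*3) = 2982*(6 - 1*3) = 2982*(6 - 3) = 2982*3 = 8946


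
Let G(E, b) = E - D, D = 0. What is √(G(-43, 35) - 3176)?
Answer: I*√3219 ≈ 56.736*I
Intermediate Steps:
G(E, b) = E (G(E, b) = E - 1*0 = E + 0 = E)
√(G(-43, 35) - 3176) = √(-43 - 3176) = √(-3219) = I*√3219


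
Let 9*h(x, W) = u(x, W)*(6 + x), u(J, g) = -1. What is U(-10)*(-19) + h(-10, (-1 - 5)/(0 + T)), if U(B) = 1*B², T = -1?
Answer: -17096/9 ≈ -1899.6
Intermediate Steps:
h(x, W) = -⅔ - x/9 (h(x, W) = (-(6 + x))/9 = (-6 - x)/9 = -⅔ - x/9)
U(B) = B²
U(-10)*(-19) + h(-10, (-1 - 5)/(0 + T)) = (-10)²*(-19) + (-⅔ - ⅑*(-10)) = 100*(-19) + (-⅔ + 10/9) = -1900 + 4/9 = -17096/9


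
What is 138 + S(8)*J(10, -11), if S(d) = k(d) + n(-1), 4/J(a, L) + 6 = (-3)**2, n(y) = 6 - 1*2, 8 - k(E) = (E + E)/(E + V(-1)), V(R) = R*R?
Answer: 4094/27 ≈ 151.63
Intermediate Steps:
V(R) = R**2
k(E) = 8 - 2*E/(1 + E) (k(E) = 8 - (E + E)/(E + (-1)**2) = 8 - 2*E/(E + 1) = 8 - 2*E/(1 + E))
n(y) = 4 (n(y) = 6 - 2 = 4)
J(a, L) = 4/3 (J(a, L) = 4/(-6 + (-3)**2) = 4/(-6 + 9) = 4/3)
S(d) = 4 + 2*(4 + 3*d)/(1 + d) (S(d) = 2*(4 + 3*d)/(1 + d) + 4 = 4 + 2*(4 + 3*d)/(1 + d))
138 + S(8)*J(10, -11) = 138 + (2*(6 + 5*8)/(1 + 8))*(4/3) = 138 + (2*(6 + 40)/9)*(4/3) = 138 + (2*(1/9)*46)*(4/3) = 138 + (92/9)*(4/3) = 138 + 368/27 = 4094/27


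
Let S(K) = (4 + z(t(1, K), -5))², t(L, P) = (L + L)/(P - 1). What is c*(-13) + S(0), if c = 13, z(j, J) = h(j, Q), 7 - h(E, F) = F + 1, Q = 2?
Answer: -105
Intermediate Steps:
h(E, F) = 6 - F (h(E, F) = 7 - (F + 1) = 7 - (1 + F) = 7 + (-1 - F) = 6 - F)
t(L, P) = 2*L/(-1 + P) (t(L, P) = (2*L)/(-1 + P) = 2*L/(-1 + P))
z(j, J) = 4 (z(j, J) = 6 - 1*2 = 6 - 2 = 4)
S(K) = 64 (S(K) = (4 + 4)² = 8² = 64)
c*(-13) + S(0) = 13*(-13) + 64 = -169 + 64 = -105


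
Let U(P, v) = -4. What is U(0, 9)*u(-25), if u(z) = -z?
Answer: -100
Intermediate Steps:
U(0, 9)*u(-25) = -(-4)*(-25) = -4*25 = -100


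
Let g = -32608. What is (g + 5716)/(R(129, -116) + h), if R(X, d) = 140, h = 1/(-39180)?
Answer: -1053628560/5485199 ≈ -192.09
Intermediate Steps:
h = -1/39180 ≈ -2.5523e-5
(g + 5716)/(R(129, -116) + h) = (-32608 + 5716)/(140 - 1/39180) = -26892/5485199/39180 = -26892*39180/5485199 = -1053628560/5485199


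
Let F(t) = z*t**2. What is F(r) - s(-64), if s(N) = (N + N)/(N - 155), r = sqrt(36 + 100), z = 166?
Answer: 4944016/219 ≈ 22575.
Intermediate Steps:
r = 2*sqrt(34) (r = sqrt(136) = 2*sqrt(34) ≈ 11.662)
s(N) = 2*N/(-155 + N) (s(N) = (2*N)/(-155 + N) = 2*N/(-155 + N))
F(t) = 166*t**2
F(r) - s(-64) = 166*(2*sqrt(34))**2 - 2*(-64)/(-155 - 64) = 166*136 - 2*(-64)/(-219) = 22576 - 2*(-64)*(-1)/219 = 22576 - 1*128/219 = 22576 - 128/219 = 4944016/219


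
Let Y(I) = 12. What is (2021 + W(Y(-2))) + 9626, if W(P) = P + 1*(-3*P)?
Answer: 11623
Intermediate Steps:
W(P) = -2*P (W(P) = P - 3*P = -2*P)
(2021 + W(Y(-2))) + 9626 = (2021 - 2*12) + 9626 = (2021 - 24) + 9626 = 1997 + 9626 = 11623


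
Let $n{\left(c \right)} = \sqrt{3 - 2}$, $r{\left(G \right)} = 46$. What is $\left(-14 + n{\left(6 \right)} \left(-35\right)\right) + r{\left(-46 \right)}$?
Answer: $-3$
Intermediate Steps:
$n{\left(c \right)} = 1$ ($n{\left(c \right)} = \sqrt{1} = 1$)
$\left(-14 + n{\left(6 \right)} \left(-35\right)\right) + r{\left(-46 \right)} = \left(-14 + 1 \left(-35\right)\right) + 46 = \left(-14 - 35\right) + 46 = -49 + 46 = -3$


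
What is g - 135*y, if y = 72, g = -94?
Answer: -9814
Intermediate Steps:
g - 135*y = -94 - 135*72 = -94 - 9720 = -9814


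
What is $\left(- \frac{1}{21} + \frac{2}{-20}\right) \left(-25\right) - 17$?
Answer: $- \frac{559}{42} \approx -13.31$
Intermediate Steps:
$\left(- \frac{1}{21} + \frac{2}{-20}\right) \left(-25\right) - 17 = \left(\left(-1\right) \frac{1}{21} + 2 \left(- \frac{1}{20}\right)\right) \left(-25\right) - 17 = \left(- \frac{1}{21} - \frac{1}{10}\right) \left(-25\right) - 17 = \left(- \frac{31}{210}\right) \left(-25\right) - 17 = \frac{155}{42} - 17 = - \frac{559}{42}$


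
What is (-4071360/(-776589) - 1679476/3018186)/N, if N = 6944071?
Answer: 1830643194266/2712689817734725389 ≈ 6.7484e-7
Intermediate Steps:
(-4071360/(-776589) - 1679476/3018186)/N = (-4071360/(-776589) - 1679476/3018186)/6944071 = (-4071360*(-1/776589) - 1679476*1/3018186)*(1/6944071) = (1357120/258863 - 839738/1509093)*(1/6944071) = (1830643194266/390648341259)*(1/6944071) = 1830643194266/2712689817734725389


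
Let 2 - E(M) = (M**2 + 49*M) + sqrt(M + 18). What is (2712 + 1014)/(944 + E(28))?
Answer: -751410/244009 + 621*sqrt(46)/244009 ≈ -3.0622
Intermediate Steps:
E(M) = 2 - M**2 - sqrt(18 + M) - 49*M (E(M) = 2 - ((M**2 + 49*M) + sqrt(M + 18)) = 2 - ((M**2 + 49*M) + sqrt(18 + M)) = 2 - (M**2 + sqrt(18 + M) + 49*M) = 2 + (-M**2 - sqrt(18 + M) - 49*M) = 2 - M**2 - sqrt(18 + M) - 49*M)
(2712 + 1014)/(944 + E(28)) = (2712 + 1014)/(944 + (2 - 1*28**2 - sqrt(18 + 28) - 49*28)) = 3726/(944 + (2 - 1*784 - sqrt(46) - 1372)) = 3726/(944 + (2 - 784 - sqrt(46) - 1372)) = 3726/(944 + (-2154 - sqrt(46))) = 3726/(-1210 - sqrt(46))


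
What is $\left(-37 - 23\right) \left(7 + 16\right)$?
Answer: $-1380$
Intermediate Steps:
$\left(-37 - 23\right) \left(7 + 16\right) = \left(-37 - 23\right) 23 = \left(-60\right) 23 = -1380$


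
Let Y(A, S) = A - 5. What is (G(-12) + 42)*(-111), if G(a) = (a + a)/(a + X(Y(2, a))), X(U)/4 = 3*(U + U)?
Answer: -32856/7 ≈ -4693.7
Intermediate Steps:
Y(A, S) = -5 + A
X(U) = 24*U (X(U) = 4*(3*(U + U)) = 4*(3*(2*U)) = 4*(6*U) = 24*U)
G(a) = 2*a/(-72 + a) (G(a) = (a + a)/(a + 24*(-5 + 2)) = (2*a)/(a + 24*(-3)) = (2*a)/(a - 72) = (2*a)/(-72 + a) = 2*a/(-72 + a))
(G(-12) + 42)*(-111) = (2*(-12)/(-72 - 12) + 42)*(-111) = (2*(-12)/(-84) + 42)*(-111) = (2*(-12)*(-1/84) + 42)*(-111) = (2/7 + 42)*(-111) = (296/7)*(-111) = -32856/7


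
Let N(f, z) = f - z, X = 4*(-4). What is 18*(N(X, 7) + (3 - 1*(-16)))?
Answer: -72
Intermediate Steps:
X = -16
18*(N(X, 7) + (3 - 1*(-16))) = 18*((-16 - 1*7) + (3 - 1*(-16))) = 18*((-16 - 7) + (3 + 16)) = 18*(-23 + 19) = 18*(-4) = -72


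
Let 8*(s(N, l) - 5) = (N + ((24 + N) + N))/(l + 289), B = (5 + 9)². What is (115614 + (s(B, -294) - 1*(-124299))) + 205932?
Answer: 4458347/10 ≈ 4.4583e+5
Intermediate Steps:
B = 196 (B = 14² = 196)
s(N, l) = 5 + (24 + 3*N)/(8*(289 + l)) (s(N, l) = 5 + ((N + ((24 + N) + N))/(l + 289))/8 = 5 + ((N + (24 + 2*N))/(289 + l))/8 = 5 + ((24 + 3*N)/(289 + l))/8 = 5 + (24 + 3*N)/(8*(289 + l)))
(115614 + (s(B, -294) - 1*(-124299))) + 205932 = (115614 + ((11584 + 3*196 + 40*(-294))/(8*(289 - 294)) - 1*(-124299))) + 205932 = (115614 + ((⅛)*(11584 + 588 - 11760)/(-5) + 124299)) + 205932 = (115614 + ((⅛)*(-⅕)*412 + 124299)) + 205932 = (115614 + (-103/10 + 124299)) + 205932 = (115614 + 1242887/10) + 205932 = 2399027/10 + 205932 = 4458347/10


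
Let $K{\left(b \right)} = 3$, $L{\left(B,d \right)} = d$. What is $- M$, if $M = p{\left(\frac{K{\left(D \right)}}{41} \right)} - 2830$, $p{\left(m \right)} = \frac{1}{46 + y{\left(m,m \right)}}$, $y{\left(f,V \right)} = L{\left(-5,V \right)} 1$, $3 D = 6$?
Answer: $\frac{5345829}{1889} \approx 2830.0$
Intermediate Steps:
$D = 2$ ($D = \frac{1}{3} \cdot 6 = 2$)
$y{\left(f,V \right)} = V$ ($y{\left(f,V \right)} = V 1 = V$)
$p{\left(m \right)} = \frac{1}{46 + m}$
$M = - \frac{5345829}{1889}$ ($M = \frac{1}{46 + \frac{3}{41}} - 2830 = \frac{1}{\frac{1889}{41}} - 2830 = \frac{41}{1889} - 2830 = - \frac{5345829}{1889} \approx -2830.0$)
$- M = \left(-1\right) \left(- \frac{5345829}{1889}\right) = \frac{5345829}{1889}$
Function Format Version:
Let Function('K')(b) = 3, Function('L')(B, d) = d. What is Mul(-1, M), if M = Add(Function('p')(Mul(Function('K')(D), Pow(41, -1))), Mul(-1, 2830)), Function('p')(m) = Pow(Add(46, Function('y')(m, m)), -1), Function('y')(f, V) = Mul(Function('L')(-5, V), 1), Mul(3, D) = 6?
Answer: Rational(5345829, 1889) ≈ 2830.0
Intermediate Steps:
D = 2 (D = Mul(Rational(1, 3), 6) = 2)
Function('y')(f, V) = V (Function('y')(f, V) = Mul(V, 1) = V)
Function('p')(m) = Pow(Add(46, m), -1)
M = Rational(-5345829, 1889) (M = Add(Pow(Add(46, Mul(3, Pow(41, -1))), -1), Mul(-1, 2830)) = Add(Pow(Add(46, Mul(3, Rational(1, 41))), -1), -2830) = Add(Pow(Add(46, Rational(3, 41)), -1), -2830) = Add(Pow(Rational(1889, 41), -1), -2830) = Add(Rational(41, 1889), -2830) = Rational(-5345829, 1889) ≈ -2830.0)
Mul(-1, M) = Mul(-1, Rational(-5345829, 1889)) = Rational(5345829, 1889)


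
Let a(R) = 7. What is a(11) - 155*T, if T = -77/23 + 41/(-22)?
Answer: 412277/506 ≈ 814.78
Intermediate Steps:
T = -2637/506 (T = -77*1/23 + 41*(-1/22) = -77/23 - 41/22 = -2637/506 ≈ -5.2115)
a(11) - 155*T = 7 - 155*(-2637/506) = 7 + 408735/506 = 412277/506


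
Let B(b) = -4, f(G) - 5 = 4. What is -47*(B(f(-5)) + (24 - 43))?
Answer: 1081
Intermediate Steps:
f(G) = 9 (f(G) = 5 + 4 = 9)
-47*(B(f(-5)) + (24 - 43)) = -47*(-4 + (24 - 43)) = -47*(-4 - 19) = -47*(-23) = 1081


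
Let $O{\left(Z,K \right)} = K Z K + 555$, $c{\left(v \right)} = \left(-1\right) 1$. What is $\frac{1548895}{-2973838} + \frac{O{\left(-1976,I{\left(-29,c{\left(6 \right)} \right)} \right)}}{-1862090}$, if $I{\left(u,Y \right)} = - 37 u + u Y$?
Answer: $\frac{1783330278608028}{1384388500355} \approx 1288.2$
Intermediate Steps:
$c{\left(v \right)} = -1$
$I{\left(u,Y \right)} = - 37 u + Y u$
$O{\left(Z,K \right)} = 555 + Z K^{2}$ ($O{\left(Z,K \right)} = Z K^{2} + 555 = 555 + Z K^{2}$)
$\frac{1548895}{-2973838} + \frac{O{\left(-1976,I{\left(-29,c{\left(6 \right)} \right)} \right)}}{-1862090} = \frac{1548895}{-2973838} + \frac{555 - 1976 \left(- 29 \left(-37 - 1\right)\right)^{2}}{-1862090} = 1548895 \left(- \frac{1}{2973838}\right) + \left(555 - 1976 \left(\left(-29\right) \left(-38\right)\right)^{2}\right) \left(- \frac{1}{1862090}\right) = - \frac{1548895}{2973838} + \left(555 - 1976 \cdot 1102^{2}\right) \left(- \frac{1}{1862090}\right) = - \frac{1548895}{2973838} + \left(555 - 2399662304\right) \left(- \frac{1}{1862090}\right) = - \frac{1548895}{2973838} - - \frac{2399661749}{1862090} = - \frac{1548895}{2973838} + \frac{2399661749}{1862090} = \frac{1783330278608028}{1384388500355}$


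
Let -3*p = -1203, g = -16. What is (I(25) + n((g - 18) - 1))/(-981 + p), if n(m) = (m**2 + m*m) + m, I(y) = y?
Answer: -122/29 ≈ -4.2069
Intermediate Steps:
p = 401 (p = -1/3*(-1203) = 401)
n(m) = m + 2*m**2 (n(m) = (m**2 + m**2) + m = 2*m**2 + m = m + 2*m**2)
(I(25) + n((g - 18) - 1))/(-981 + p) = (25 + ((-16 - 18) - 1)*(1 + 2*((-16 - 18) - 1)))/(-981 + 401) = (25 + (-34 - 1)*(1 + 2*(-34 - 1)))/(-580) = (25 - 35*(1 + 2*(-35)))*(-1/580) = (25 - 35*(1 - 70))*(-1/580) = (25 - 35*(-69))*(-1/580) = (25 + 2415)*(-1/580) = 2440*(-1/580) = -122/29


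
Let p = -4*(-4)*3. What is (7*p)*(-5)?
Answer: -1680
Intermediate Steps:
p = 48 (p = 16*3 = 48)
(7*p)*(-5) = (7*48)*(-5) = 336*(-5) = -1680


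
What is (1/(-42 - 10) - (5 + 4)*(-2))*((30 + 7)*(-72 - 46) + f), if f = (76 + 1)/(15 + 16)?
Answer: -126476515/1612 ≈ -78459.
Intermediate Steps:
f = 77/31 ≈ 2.4839
(1/(-42 - 10) - (5 + 4)*(-2))*((30 + 7)*(-72 - 46) + f) = (1/(-42 - 10) - (5 + 4)*(-2))*((30 + 7)*(-72 - 46) + 77/31) = (1/(-52) - 9*(-2))*(37*(-118) + 77/31) = (-1/52 - 1*(-18))*(-4366 + 77/31) = (-1/52 + 18)*(-135269/31) = (935/52)*(-135269/31) = -126476515/1612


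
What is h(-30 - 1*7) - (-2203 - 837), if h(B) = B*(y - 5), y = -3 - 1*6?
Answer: 3558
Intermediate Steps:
y = -9 (y = -3 - 6 = -9)
h(B) = -14*B (h(B) = B*(-9 - 5) = B*(-14) = -14*B)
h(-30 - 1*7) - (-2203 - 837) = -14*(-30 - 1*7) - (-2203 - 837) = -14*(-30 - 7) - 1*(-3040) = -14*(-37) + 3040 = 518 + 3040 = 3558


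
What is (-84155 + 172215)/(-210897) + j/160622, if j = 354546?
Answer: 30314157221/16937348967 ≈ 1.7898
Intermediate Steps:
(-84155 + 172215)/(-210897) + j/160622 = (-84155 + 172215)/(-210897) + 354546/160622 = 88060*(-1/210897) + 354546*(1/160622) = -88060/210897 + 177273/80311 = 30314157221/16937348967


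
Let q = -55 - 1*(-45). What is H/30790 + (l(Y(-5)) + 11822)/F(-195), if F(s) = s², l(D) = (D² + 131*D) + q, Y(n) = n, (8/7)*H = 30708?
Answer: 546402607/468315900 ≈ 1.1667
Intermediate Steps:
H = 53739/2 (H = (7/8)*30708 = 53739/2 ≈ 26870.)
q = -10 (q = -55 + 45 = -10)
l(D) = -10 + D² + 131*D (l(D) = (D² + 131*D) - 10 = -10 + D² + 131*D)
H/30790 + (l(Y(-5)) + 11822)/F(-195) = (53739/2)/30790 + ((-10 + (-5)² + 131*(-5)) + 11822)/((-195)²) = (53739/2)*(1/30790) + ((-10 + 25 - 655) + 11822)/38025 = 53739/61580 + (-640 + 11822)*(1/38025) = 53739/61580 + 11182*(1/38025) = 53739/61580 + 11182/38025 = 546402607/468315900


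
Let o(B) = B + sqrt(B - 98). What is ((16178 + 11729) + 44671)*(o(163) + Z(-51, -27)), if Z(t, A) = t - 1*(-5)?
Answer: 8491626 + 72578*sqrt(65) ≈ 9.0768e+6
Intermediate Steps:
Z(t, A) = 5 + t (Z(t, A) = t + 5 = 5 + t)
o(B) = B + sqrt(-98 + B)
((16178 + 11729) + 44671)*(o(163) + Z(-51, -27)) = ((16178 + 11729) + 44671)*((163 + sqrt(-98 + 163)) + (5 - 51)) = (27907 + 44671)*((163 + sqrt(65)) - 46) = 72578*(117 + sqrt(65)) = 8491626 + 72578*sqrt(65)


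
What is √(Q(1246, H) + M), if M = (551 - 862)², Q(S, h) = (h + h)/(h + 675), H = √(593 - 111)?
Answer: 3*√(7254075 + 10747*√482)/√(675 + √482) ≈ 311.00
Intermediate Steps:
H = √482 ≈ 21.954
Q(S, h) = 2*h/(675 + h) (Q(S, h) = (2*h)/(675 + h) = 2*h/(675 + h))
M = 96721 (M = (-311)² = 96721)
√(Q(1246, H) + M) = √(2*√482/(675 + √482) + 96721) = √(96721 + 2*√482/(675 + √482))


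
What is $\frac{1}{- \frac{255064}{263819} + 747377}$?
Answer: $\frac{263819}{197171997699} \approx 1.338 \cdot 10^{-6}$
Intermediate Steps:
$\frac{1}{- \frac{255064}{263819} + 747377} = \frac{1}{\frac{197171997699}{263819}} = \frac{263819}{197171997699}$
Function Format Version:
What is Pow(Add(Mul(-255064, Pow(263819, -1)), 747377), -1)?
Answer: Rational(263819, 197171997699) ≈ 1.3380e-6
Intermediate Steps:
Pow(Add(Mul(-255064, Pow(263819, -1)), 747377), -1) = Pow(Add(Mul(-255064, Rational(1, 263819)), 747377), -1) = Pow(Add(Rational(-255064, 263819), 747377), -1) = Pow(Rational(197171997699, 263819), -1) = Rational(263819, 197171997699)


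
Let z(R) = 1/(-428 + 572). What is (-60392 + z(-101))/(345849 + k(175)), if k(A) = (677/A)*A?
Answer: -8696447/49899744 ≈ -0.17428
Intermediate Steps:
k(A) = 677
z(R) = 1/144
(-60392 + z(-101))/(345849 + k(175)) = (-60392 + 1/144)/(345849 + 677) = -8696447/144/346526 = -8696447/144*1/346526 = -8696447/49899744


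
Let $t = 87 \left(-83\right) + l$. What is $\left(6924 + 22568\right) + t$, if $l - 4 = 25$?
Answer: $22300$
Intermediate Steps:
$l = 29$ ($l = 4 + 25 = 29$)
$t = -7192$ ($t = 87 \left(-83\right) + 29 = -7221 + 29 = -7192$)
$\left(6924 + 22568\right) + t = \left(6924 + 22568\right) - 7192 = 29492 - 7192 = 22300$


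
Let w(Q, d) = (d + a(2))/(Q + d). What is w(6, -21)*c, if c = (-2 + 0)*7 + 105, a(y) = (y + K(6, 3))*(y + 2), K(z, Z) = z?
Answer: -1001/15 ≈ -66.733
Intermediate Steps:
a(y) = (2 + y)*(6 + y) (a(y) = (y + 6)*(y + 2) = (6 + y)*(2 + y) = (2 + y)*(6 + y))
w(Q, d) = (32 + d)/(Q + d) (w(Q, d) = (d + (12 + 2**2 + 8*2))/(Q + d) = (d + (12 + 4 + 16))/(Q + d) = (d + 32)/(Q + d) = (32 + d)/(Q + d))
c = 91 (c = -2*7 + 105 = -14 + 105 = 91)
w(6, -21)*c = ((32 - 21)/(6 - 21))*91 = (11/(-15))*91 = -1/15*11*91 = -11/15*91 = -1001/15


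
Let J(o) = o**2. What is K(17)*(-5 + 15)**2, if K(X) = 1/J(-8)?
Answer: 25/16 ≈ 1.5625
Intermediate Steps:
K(X) = 1/64 (K(X) = 1/((-8)**2) = 1/64)
K(17)*(-5 + 15)**2 = (-5 + 15)**2/64 = (1/64)*10**2 = (1/64)*100 = 25/16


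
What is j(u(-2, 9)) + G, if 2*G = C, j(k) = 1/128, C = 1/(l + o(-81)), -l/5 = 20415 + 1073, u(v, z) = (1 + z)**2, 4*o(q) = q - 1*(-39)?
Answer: 214773/27507328 ≈ 0.0078078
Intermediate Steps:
o(q) = 39/4 + q/4 (o(q) = (q - 1*(-39))/4 = (q + 39)/4 = (39 + q)/4 = 39/4 + q/4)
l = -107440 (l = -5*(20415 + 1073) = -5*21488 = -107440)
C = -2/214901 (C = 1/(-107440 + (39/4 + (1/4)*(-81))) = 1/(-107440 + (39/4 - 81/4)) = 1/(-107440 - 21/2) = 1/(-214901/2) = -2/214901 ≈ -9.3066e-6)
j(k) = 1/128
G = -1/214901 (G = (1/2)*(-2/214901) = -1/214901 ≈ -4.6533e-6)
j(u(-2, 9)) + G = 1/128 - 1/214901 = 214773/27507328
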